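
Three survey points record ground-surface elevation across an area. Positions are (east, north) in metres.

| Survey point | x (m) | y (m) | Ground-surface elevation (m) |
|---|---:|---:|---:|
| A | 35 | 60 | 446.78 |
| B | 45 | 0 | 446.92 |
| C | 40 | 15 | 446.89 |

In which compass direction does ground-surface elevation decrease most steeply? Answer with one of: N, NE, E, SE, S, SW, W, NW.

With z = a·x + b·y + c and A as origin, the differences give:
  10·a + (-60)·b = +0.14
  5·a + (-45)·b = +0.11
Eliminate b (×(-45) and ×(-60), subtract): -150·a = 0.300 → a = ∂z/∂x = -0.002000
Back-substitute: b = ∂z/∂y = -0.002667.
Steepest decrease is along −∇f = (+0.002000 E, +0.002667 N) → northeast.

NE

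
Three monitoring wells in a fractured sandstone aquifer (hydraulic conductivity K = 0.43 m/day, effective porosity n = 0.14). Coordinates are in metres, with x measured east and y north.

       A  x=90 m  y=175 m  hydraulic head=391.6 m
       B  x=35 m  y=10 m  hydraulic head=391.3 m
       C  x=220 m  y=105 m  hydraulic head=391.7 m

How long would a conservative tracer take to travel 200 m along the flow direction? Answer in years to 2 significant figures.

90 years

Differences from A: to B (Δx, Δy, Δh) = (-55, -165, -0.3); to C = (130, -70, +0.1).
Determinant of the coordinate differences = (-55)·(-70) − 130·(-165) = 25300.
∂h/∂x = [(-0.3)·(-70) − (+0.1)·(-165)] / 25300 = +0.001482
∂h/∂y = [(-55)·(+0.1) − 130·(-0.3)] / 25300 = +0.001324
|∇h| = √(0.001482² + 0.001324²) = 0.001987
Seepage velocity v = K·i/n = 0.43 × 0.001987 / 0.14 = 0.006103 m/day.
t = 200 / 0.006103 = 3.277e+04 days = 89.7 years.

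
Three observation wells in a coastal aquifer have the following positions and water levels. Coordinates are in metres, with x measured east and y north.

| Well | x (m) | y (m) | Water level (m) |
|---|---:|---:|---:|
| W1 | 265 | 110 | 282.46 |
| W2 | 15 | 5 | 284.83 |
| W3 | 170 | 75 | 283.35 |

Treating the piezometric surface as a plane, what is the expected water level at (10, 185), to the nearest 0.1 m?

Three-point gradient (reference W1): Δ to W2 = (-250, -105, +2.37), Δ to W3 = (-95, -35, +0.89).
∂h/∂x = -0.008571, ∂h/∂y = -0.002163 (det = -1225).
h(10, 185) = 282.46 + (-0.008571)·(-255) + (-0.002163)·(75) = 282.46 +2.186 -0.162 = 284.483 m.

284.5 m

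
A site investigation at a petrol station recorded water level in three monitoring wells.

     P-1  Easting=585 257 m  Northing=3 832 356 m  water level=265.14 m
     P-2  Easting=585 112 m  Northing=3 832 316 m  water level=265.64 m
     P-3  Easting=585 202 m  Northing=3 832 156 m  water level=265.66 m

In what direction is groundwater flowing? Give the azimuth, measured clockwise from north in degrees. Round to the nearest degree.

Differences from P-1: to P-2 (Δx, Δy, Δh) = (-145, -40, +0.50); to P-3 = (-55, -200, +0.52).
Determinant of the coordinate differences = (-145)·(-200) − (-55)·(-40) = 26800.
∂h/∂x = [(+0.50)·(-200) − (+0.52)·(-40)] / 26800 = -0.002955
∂h/∂y = [(-145)·(+0.52) − (-55)·(+0.50)] / 26800 = -0.001787
Flow direction (−∇h) has components (+0.002955 E, +0.001787 N).
Azimuth = atan2(E, N) = atan2(+0.002955, +0.001787) = 58.8° ≈ 059°.

059°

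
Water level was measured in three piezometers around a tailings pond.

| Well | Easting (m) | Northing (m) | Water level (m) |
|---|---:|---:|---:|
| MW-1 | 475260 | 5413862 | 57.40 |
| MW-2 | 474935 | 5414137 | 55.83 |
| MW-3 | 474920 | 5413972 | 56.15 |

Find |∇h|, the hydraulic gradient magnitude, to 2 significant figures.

0.0037

With h = a·x + b·y + c and MW-1 as origin, the differences give:
  (-325)·a + 275·b = -1.57
  (-340)·a + 110·b = -1.25
Eliminate b (×110 and ×275, subtract): 57750·a = 171.050 → a = ∂h/∂x = +0.002962
Back-substitute: b = ∂h/∂y = -0.002209.
|∇h| = √(0.002962² + -0.002209²) = 0.003695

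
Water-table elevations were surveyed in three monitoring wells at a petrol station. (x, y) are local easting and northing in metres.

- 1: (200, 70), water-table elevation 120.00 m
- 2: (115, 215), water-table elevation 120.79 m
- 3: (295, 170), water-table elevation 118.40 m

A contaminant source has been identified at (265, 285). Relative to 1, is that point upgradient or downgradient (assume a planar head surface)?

downgradient

Taking 1 as reference: 2−1 = (-85, 145, +0.79); 3−1 = (95, 100, -1.60).
Solve a·Δx + b·Δy = Δh: det = (-85)·100 − 95·145 = -22275.
∂h/∂x = [(+0.79)·100 − (-1.60)·145] / -22275 = -0.01396
∂h/∂y = [(-85)·(-1.60) − 95·(+0.79)] / -22275 = -0.002736
Head at (265, 285) = 120.00 + (-0.01396)·(65) + (-0.002736)·(215) = 118.50 m.
That is lower than the 120.00 m at 1, so the point is downgradient.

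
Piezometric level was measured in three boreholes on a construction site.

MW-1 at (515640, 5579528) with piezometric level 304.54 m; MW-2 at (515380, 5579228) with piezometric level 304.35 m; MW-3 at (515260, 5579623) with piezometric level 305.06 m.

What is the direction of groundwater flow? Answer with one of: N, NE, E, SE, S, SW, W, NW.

Taking MW-1 as reference: MW-2−MW-1 = (-260, -300, -0.19); MW-3−MW-1 = (-380, 95, +0.52).
Determinant of the coordinate differences = (-260)·95 − (-380)·(-300) = -138700.
∂h/∂x = [(-0.19)·95 − (+0.52)·(-300)] / -138700 = -0.0009946
∂h/∂y = [(-260)·(+0.52) − (-380)·(-0.19)] / -138700 = +0.001495
Flow = −∇h = (+0.0009946 east, -0.001495 north), which points southeast.

SE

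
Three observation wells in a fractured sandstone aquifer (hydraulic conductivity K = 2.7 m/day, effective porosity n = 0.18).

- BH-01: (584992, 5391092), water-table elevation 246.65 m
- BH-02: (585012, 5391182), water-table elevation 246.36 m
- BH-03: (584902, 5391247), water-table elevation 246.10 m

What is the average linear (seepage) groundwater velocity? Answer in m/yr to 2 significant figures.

Differences from BH-01: to BH-02 (Δx, Δy, Δh) = (20, 90, -0.29); to BH-03 = (-90, 155, -0.55).
Solve a·Δx + b·Δy = Δh: det = 20·155 − (-90)·90 = 11200.
∂h/∂x = [(-0.29)·155 − (-0.55)·90] / 11200 = +0.0004063
∂h/∂y = [20·(-0.55) − (-90)·(-0.29)] / 11200 = -0.003312
|∇h| = √(0.0004063² + -0.003312²) = 0.003337
Seepage velocity v = K·i/n = 2.7 × 0.003337 / 0.18 = 0.05006 m/day = 18.28 m/yr.

18 m/yr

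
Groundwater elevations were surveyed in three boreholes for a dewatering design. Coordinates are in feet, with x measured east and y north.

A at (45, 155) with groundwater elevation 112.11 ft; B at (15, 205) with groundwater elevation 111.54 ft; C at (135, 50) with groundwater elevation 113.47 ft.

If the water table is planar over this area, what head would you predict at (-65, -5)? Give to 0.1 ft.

112.7 ft

Taking A as reference: B−A = (-30, 50, -0.57); C−A = (90, -105, +1.36).
Determinant of the coordinate differences = (-30)·(-105) − 90·50 = -1350.
∂h/∂x = [(-0.57)·(-105) − (+1.36)·50] / -1350 = +0.006037
∂h/∂y = [(-30)·(+1.36) − 90·(-0.57)] / -1350 = -0.007778
h(-65, -5) = 112.11 + (+0.006037)·(-110) + (-0.007778)·(-160) = 112.11 -0.664 +1.244 = 112.690 ft.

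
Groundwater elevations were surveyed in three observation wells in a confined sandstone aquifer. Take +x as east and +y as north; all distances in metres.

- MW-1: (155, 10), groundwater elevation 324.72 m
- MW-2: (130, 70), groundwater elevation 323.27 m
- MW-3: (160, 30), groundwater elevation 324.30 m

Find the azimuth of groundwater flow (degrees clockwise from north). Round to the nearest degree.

348°

Differences from MW-1: to MW-2 (Δx, Δy, Δh) = (-25, 60, -1.45); to MW-3 = (5, 20, -0.42).
Determinant of the coordinate differences = (-25)·20 − 5·60 = -800.
∂h/∂x = [(-1.45)·20 − (-0.42)·60] / -800 = +0.004750
∂h/∂y = [(-25)·(-0.42) − 5·(-1.45)] / -800 = -0.02219
Flow direction (−∇h) has components (-0.004750 E, +0.02219 N).
Azimuth = atan2(E, N) = atan2(-0.004750, +0.02219) = 347.9° ≈ 348°.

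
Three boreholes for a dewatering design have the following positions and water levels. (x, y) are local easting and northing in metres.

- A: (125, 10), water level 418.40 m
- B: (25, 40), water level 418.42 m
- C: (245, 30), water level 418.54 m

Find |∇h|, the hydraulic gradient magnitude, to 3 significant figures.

0.00301

With h = a·x + b·y + c and A as origin, the differences give:
  (-100)·a + 30·b = +0.02
  120·a + 20·b = +0.14
Eliminate b (×20 and ×30, subtract): -5600·a = -3.800 → a = ∂h/∂x = +0.0006786
Back-substitute: b = ∂h/∂y = +0.002929.
|∇h| = √(0.0006786² + 0.002929²) = 0.003007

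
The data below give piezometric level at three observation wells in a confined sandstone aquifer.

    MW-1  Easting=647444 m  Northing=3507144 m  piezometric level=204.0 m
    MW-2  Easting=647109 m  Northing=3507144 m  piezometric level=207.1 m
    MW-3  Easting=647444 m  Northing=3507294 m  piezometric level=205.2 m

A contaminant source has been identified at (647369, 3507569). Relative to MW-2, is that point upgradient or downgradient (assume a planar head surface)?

upgradient

∂h/∂x = (207.1 − 204.0) / (647109 − 647444) = -0.009254
∂h/∂y = (205.2 − 204.0) / (3507294 − 3507144) = +0.008000
Head at (647369, 3507569) = 204.0 + (-0.009254)·(-75) + (+0.008000)·(425) = 208.09 m.
That is higher than the 207.1 m at MW-2, so the point is upgradient.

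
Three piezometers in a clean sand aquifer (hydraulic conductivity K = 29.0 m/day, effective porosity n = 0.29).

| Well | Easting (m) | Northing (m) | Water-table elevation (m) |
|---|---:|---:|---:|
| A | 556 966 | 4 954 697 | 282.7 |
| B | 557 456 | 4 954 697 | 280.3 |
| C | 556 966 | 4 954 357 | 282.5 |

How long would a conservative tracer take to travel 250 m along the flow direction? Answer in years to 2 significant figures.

∂h/∂x = (280.3 − 282.7) / (557456 − 556966) = -0.004898
∂h/∂y = (282.5 − 282.7) / (4954357 − 4954697) = +0.0005882
|∇h| = √(-0.004898² + 0.0005882²) = 0.004933
Seepage velocity v = K·i/n = 29.0 × 0.004933 / 0.29 = 0.4933 m/day.
t = 250 / 0.4933 = 506.8 days = 1.39 years.

1.4 years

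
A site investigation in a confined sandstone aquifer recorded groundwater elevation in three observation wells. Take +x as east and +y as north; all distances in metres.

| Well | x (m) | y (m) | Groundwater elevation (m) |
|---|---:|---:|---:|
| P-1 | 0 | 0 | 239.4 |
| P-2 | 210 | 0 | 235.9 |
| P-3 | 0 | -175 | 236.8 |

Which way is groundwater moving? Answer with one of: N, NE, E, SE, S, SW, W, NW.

∂h/∂x = (235.9 − 239.4) / (210 − 0) = -0.01667
∂h/∂y = (236.8 − 239.4) / (-175 − 0) = +0.01486
Flow = −∇h = (+0.01667 east, -0.01486 north), which points southeast.

SE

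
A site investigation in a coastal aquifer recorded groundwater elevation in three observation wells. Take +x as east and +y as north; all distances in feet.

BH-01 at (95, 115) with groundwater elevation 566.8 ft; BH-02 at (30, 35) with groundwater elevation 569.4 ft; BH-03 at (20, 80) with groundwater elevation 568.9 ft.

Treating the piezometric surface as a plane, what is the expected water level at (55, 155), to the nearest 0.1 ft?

Taking BH-01 as reference: BH-02−BH-01 = (-65, -80, +2.6); BH-03−BH-01 = (-75, -35, +2.1).
Solve a·Δx + b·Δy = Δh: det = (-65)·(-35) − (-75)·(-80) = -3725.
∂h/∂x = [(+2.6)·(-35) − (+2.1)·(-80)] / -3725 = -0.02067
∂h/∂y = [(-65)·(+2.1) − (-75)·(+2.6)] / -3725 = -0.01570
h(55, 155) = 566.8 + (-0.02067)·(-40) + (-0.01570)·(40) = 566.8 +0.827 -0.628 = 566.999 ft.

567.0 ft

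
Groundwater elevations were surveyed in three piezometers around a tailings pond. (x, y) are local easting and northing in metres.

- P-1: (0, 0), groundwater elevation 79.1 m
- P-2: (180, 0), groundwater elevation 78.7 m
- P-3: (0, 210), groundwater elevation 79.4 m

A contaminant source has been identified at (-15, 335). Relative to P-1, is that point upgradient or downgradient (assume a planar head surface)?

upgradient

∂h/∂x = (78.7 − 79.1) / (180 − 0) = -0.002222
∂h/∂y = (79.4 − 79.1) / (210 − 0) = +0.001429
Head at (-15, 335) = 79.1 + (-0.002222)·(-15) + (+0.001429)·(335) = 79.61 m.
That is higher than the 79.1 m at P-1, so the point is upgradient.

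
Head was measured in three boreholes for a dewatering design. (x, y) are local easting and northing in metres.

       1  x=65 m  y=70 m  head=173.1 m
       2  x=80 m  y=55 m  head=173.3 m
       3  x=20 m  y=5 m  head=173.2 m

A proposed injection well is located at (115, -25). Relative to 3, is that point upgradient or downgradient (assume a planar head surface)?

Differences from 1: to 2 (Δx, Δy, Δh) = (15, -15, +0.2); to 3 = (-45, -65, +0.1).
Determinant of the coordinate differences = 15·(-65) − (-45)·(-15) = -1650.
∂h/∂x = [(+0.2)·(-65) − (+0.1)·(-15)] / -1650 = +0.006970
∂h/∂y = [15·(+0.1) − (-45)·(+0.2)] / -1650 = -0.006364
Head at (115, -25) = 173.1 + (+0.006970)·(50) + (-0.006364)·(-95) = 174.05 m.
That is higher than the 173.2 m at 3, so the point is upgradient.

upgradient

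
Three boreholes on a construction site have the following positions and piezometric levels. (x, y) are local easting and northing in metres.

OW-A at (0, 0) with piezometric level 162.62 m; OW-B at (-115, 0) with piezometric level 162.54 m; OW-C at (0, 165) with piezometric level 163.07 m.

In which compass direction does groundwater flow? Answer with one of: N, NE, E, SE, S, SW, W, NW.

∂h/∂x = (162.54 − 162.62) / (-115 − 0) = +0.0006957
∂h/∂y = (163.07 − 162.62) / (165 − 0) = +0.002727
Flow = −∇h = (-0.0006957 east, -0.002727 north), which points south.

S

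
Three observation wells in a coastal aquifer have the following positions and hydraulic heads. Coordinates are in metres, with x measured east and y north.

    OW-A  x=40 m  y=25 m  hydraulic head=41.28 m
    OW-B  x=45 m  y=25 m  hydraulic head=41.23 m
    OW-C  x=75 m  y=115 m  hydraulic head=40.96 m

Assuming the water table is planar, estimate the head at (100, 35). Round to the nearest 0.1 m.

40.7 m

Taking OW-A as reference: OW-B−OW-A = (5, 0, -0.05); OW-C−OW-A = (35, 90, -0.32).
Solve a·Δx + b·Δy = Δh: det = 5·90 − 35·0 = 450.
∂h/∂x = [(-0.05)·90 − (-0.32)·0] / 450 = -0.01000
∂h/∂y = [5·(-0.32) − 35·(-0.05)] / 450 = +0.0003333
h(100, 35) = 41.28 + (-0.01000)·(60) + (+0.0003333)·(10) = 41.28 -0.600 +0.003 = 40.683 m.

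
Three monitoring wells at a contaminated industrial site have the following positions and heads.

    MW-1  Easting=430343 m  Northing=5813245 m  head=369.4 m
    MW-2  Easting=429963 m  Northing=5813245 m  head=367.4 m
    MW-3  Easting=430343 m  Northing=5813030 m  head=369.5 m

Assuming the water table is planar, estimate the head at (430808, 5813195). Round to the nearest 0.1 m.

∂h/∂x = (367.4 − 369.4) / (429963 − 430343) = +0.005263
∂h/∂y = (369.5 − 369.4) / (5813030 − 5813245) = -0.0004651
h(430808, 5813195) = 369.4 + (+0.005263)·(465) + (-0.0004651)·(-50) = 369.4 +2.447 +0.023 = 371.871 m.

371.9 m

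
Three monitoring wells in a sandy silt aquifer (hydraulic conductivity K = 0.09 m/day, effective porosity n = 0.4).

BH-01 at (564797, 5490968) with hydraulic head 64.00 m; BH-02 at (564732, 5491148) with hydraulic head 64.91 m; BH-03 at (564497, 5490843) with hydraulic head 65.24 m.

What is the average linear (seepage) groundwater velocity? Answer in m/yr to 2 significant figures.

With h = a·x + b·y + c and BH-01 as origin, the differences give:
  (-65)·a + 180·b = +0.91
  (-300)·a + (-125)·b = +1.24
Eliminate b (×(-125) and ×180, subtract): 62125·a = -336.950 → a = ∂h/∂x = -0.005424
Back-substitute: b = ∂h/∂y = +0.003097.
|∇h| = √(-0.005424² + 0.003097²) = 0.006246
Seepage velocity v = K·i/n = 0.09 × 0.006246 / 0.4 = 0.001405 m/day = 0.5132 m/yr.

0.51 m/yr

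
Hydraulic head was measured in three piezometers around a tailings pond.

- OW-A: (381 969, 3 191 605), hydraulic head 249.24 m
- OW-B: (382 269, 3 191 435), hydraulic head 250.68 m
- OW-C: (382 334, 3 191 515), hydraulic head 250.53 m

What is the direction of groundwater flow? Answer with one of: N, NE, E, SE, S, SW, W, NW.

NW

With h = a·x + b·y + c and OW-A as origin, the differences give:
  300·a + (-170)·b = +1.44
  365·a + (-90)·b = +1.29
Eliminate b (×(-90) and ×(-170), subtract): 35050·a = 89.700 → a = ∂h/∂x = +0.002559
Back-substitute: b = ∂h/∂y = -0.003954.
Flow = −∇h = (-0.002559 east, +0.003954 north), which points northwest.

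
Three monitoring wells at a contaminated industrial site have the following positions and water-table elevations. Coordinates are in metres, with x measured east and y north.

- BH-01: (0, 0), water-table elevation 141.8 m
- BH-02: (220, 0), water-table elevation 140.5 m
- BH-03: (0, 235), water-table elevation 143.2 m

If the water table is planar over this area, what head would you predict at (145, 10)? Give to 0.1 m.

∂h/∂x = (140.5 − 141.8) / (220 − 0) = -0.005909
∂h/∂y = (143.2 − 141.8) / (235 − 0) = +0.005957
h(145, 10) = 141.8 + (-0.005909)·(145) + (+0.005957)·(10) = 141.8 -0.857 +0.060 = 141.003 m.

141.0 m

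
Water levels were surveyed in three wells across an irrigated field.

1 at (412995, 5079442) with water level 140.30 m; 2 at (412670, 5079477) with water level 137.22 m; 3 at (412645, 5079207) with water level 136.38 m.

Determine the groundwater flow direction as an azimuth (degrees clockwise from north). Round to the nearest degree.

Taking 1 as reference: 2−1 = (-325, 35, -3.08); 3−1 = (-350, -235, -3.92).
Determinant of the coordinate differences = (-325)·(-235) − (-350)·35 = 88625.
∂h/∂x = [(-3.08)·(-235) − (-3.92)·35] / 88625 = +0.009715
∂h/∂y = [(-325)·(-3.92) − (-350)·(-3.08)] / 88625 = +0.002212
Flow direction (−∇h) has components (-0.009715 E, -0.002212 N).
Azimuth = atan2(E, N) = atan2(-0.009715, -0.002212) = 257.2° ≈ 257°.

257°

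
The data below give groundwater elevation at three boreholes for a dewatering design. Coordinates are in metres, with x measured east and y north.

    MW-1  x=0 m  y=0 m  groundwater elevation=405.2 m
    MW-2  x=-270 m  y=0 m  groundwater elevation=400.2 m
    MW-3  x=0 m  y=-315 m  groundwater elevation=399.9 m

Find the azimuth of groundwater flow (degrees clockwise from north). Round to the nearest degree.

∂h/∂x = (400.2 − 405.2) / (-270 − 0) = +0.01852
∂h/∂y = (399.9 − 405.2) / (-315 − 0) = +0.01683
Flow direction (−∇h) has components (-0.01852 E, -0.01683 N).
Azimuth = atan2(E, N) = atan2(-0.01852, -0.01683) = 227.7° ≈ 228°.

228°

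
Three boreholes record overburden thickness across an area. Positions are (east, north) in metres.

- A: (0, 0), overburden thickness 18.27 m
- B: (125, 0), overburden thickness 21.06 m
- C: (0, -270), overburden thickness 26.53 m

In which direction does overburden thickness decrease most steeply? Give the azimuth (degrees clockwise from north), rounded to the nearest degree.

∂d/∂x = (21.06 − 18.27) / (125 − 0) = +0.02232
∂d/∂y = (26.53 − 18.27) / (-270 − 0) = -0.03059
Steepest decrease is along −∇f: components (-0.02232 E, +0.03059 N).
Azimuth = atan2(-0.02232, +0.03059) = 323.9° ≈ 324°.

324°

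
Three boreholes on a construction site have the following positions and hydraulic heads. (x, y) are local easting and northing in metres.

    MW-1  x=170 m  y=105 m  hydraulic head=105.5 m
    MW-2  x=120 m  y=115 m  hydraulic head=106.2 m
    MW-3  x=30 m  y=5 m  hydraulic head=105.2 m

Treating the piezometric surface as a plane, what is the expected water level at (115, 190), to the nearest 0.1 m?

Differences from MW-1: to MW-2 (Δx, Δy, Δh) = (-50, 10, +0.7); to MW-3 = (-140, -100, -0.3).
Determinant of the coordinate differences = (-50)·(-100) − (-140)·10 = 6400.
∂h/∂x = [(+0.7)·(-100) − (-0.3)·10] / 6400 = -0.01047
∂h/∂y = [(-50)·(-0.3) − (-140)·(+0.7)] / 6400 = +0.01766
h(115, 190) = 105.5 + (-0.01047)·(-55) + (+0.01766)·(85) = 105.5 +0.576 +1.501 = 107.577 m.

107.6 m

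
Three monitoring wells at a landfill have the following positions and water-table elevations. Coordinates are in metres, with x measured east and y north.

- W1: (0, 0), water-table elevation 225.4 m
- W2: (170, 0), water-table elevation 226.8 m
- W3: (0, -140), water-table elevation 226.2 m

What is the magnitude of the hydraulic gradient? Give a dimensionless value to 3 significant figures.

0.0100

∂h/∂x = (226.8 − 225.4) / (170 − 0) = +0.008235
∂h/∂y = (226.2 − 225.4) / (-140 − 0) = -0.005714
|∇h| = √(0.008235² + -0.005714²) = 0.01002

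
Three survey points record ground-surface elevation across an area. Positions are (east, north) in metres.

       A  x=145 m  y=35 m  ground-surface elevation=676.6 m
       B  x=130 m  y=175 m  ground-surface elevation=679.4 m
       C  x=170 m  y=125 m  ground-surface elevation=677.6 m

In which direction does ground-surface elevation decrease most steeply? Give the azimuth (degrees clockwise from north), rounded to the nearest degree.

127°

Differences from A: to B (Δx, Δy, Δh) = (-15, 140, +2.8); to C = (25, 90, +1.0).
Solve a·Δx + b·Δy = Δz: det = (-15)·90 − 25·140 = -4850.
∂z/∂x = [(+2.8)·90 − (+1.0)·140] / -4850 = -0.02309
∂z/∂y = [(-15)·(+1.0) − 25·(+2.8)] / -4850 = +0.01753
Steepest decrease is along −∇f: components (+0.02309 E, -0.01753 N).
Azimuth = atan2(+0.02309, -0.01753) = 127.2° ≈ 127°.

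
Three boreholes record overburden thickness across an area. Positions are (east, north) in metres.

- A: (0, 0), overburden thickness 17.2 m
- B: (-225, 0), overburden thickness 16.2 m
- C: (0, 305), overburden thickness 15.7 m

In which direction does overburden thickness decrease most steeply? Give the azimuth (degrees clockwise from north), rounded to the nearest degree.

318°

∂d/∂x = (16.2 − 17.2) / (-225 − 0) = +0.004444
∂d/∂y = (15.7 − 17.2) / (305 − 0) = -0.004918
Steepest decrease is along −∇f: components (-0.004444 E, +0.004918 N).
Azimuth = atan2(-0.004444, +0.004918) = 317.9° ≈ 318°.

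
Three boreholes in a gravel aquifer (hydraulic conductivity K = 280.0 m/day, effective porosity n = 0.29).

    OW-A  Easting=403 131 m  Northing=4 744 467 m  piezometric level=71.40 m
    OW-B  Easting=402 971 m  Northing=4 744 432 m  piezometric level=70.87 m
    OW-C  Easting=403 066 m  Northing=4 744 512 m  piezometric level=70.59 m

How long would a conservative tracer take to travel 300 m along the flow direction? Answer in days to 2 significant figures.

27 days

Three-point gradient (reference OW-A): Δ to OW-B = (-160, -35, -0.53), Δ to OW-C = (-65, 45, -0.81).
∂h/∂x = +0.005509, ∂h/∂y = -0.01004 (det = -9475).
|∇h| = √(0.005509² + -0.01004²) = 0.01145
Seepage velocity v = K·i/n = 280.0 × 0.01145 / 0.29 = 11.06 m/day.
t = 300 / 11.06 = 27.12 days.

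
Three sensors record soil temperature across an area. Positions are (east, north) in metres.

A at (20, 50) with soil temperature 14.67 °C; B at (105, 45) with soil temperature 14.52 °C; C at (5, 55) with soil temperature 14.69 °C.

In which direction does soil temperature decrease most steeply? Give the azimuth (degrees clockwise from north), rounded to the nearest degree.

With T = a·x + b·y + c and A as origin, the differences give:
  85·a + (-5)·b = -0.15
  (-15)·a + 5·b = +0.02
Eliminate b (×5 and ×(-5), subtract): 350·a = -0.650 → a = ∂T/∂x = -0.001857
Back-substitute: b = ∂T/∂y = -0.001571.
Steepest decrease is along −∇f: components (+0.001857 E, +0.001571 N).
Azimuth = atan2(+0.001857, +0.001571) = 49.8° ≈ 050°.

050°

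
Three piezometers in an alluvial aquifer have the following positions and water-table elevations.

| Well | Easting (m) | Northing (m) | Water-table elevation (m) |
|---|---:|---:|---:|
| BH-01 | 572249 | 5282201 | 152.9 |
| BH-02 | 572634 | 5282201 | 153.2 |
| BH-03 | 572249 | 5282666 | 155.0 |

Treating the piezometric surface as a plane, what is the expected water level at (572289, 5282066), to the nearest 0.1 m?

152.3 m

∂h/∂x = (153.2 − 152.9) / (572634 − 572249) = +0.0007792
∂h/∂y = (155.0 − 152.9) / (5282666 − 5282201) = +0.004516
h(572289, 5282066) = 152.9 + (+0.0007792)·(40) + (+0.004516)·(-135) = 152.9 +0.031 -0.610 = 152.321 m.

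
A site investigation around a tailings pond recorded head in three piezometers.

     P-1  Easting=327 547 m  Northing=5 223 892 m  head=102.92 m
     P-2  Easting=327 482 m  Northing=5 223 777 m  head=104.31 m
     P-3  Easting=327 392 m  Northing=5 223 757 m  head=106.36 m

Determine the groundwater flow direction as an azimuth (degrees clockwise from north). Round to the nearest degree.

Differences from P-1: to P-2 (Δx, Δy, Δh) = (-65, -115, +1.39); to P-3 = (-155, -135, +3.44).
Solve a·Δx + b·Δy = Δh: det = (-65)·(-135) − (-155)·(-115) = -9050.
∂h/∂x = [(+1.39)·(-135) − (+3.44)·(-115)] / -9050 = -0.02298
∂h/∂y = [(-65)·(+3.44) − (-155)·(+1.39)] / -9050 = +0.0009006
Flow direction (−∇h) has components (+0.02298 E, -0.0009006 N).
Azimuth = atan2(E, N) = atan2(+0.02298, -0.0009006) = 92.2° ≈ 092°.

092°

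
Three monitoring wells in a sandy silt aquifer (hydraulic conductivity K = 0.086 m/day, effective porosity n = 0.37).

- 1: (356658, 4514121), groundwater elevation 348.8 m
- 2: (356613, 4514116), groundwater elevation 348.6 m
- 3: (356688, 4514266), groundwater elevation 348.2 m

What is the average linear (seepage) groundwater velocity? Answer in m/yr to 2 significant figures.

0.61 m/yr

Differences from 1: to 2 (Δx, Δy, Δh) = (-45, -5, -0.2); to 3 = (30, 145, -0.6).
Determinant of the coordinate differences = (-45)·145 − 30·(-5) = -6375.
∂h/∂x = [(-0.2)·145 − (-0.6)·(-5)] / -6375 = +0.005020
∂h/∂y = [(-45)·(-0.6) − 30·(-0.2)] / -6375 = -0.005176
|∇h| = √(0.005020² + -0.005176²) = 0.007211
Seepage velocity v = K·i/n = 0.086 × 0.007211 / 0.37 = 0.001676 m/day = 0.6122 m/yr.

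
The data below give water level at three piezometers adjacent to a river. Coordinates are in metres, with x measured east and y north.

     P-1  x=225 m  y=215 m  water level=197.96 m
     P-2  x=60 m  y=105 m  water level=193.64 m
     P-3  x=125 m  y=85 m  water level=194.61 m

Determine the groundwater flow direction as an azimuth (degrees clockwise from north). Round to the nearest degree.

Differences from P-1: to P-2 (Δx, Δy, Δh) = (-165, -110, -4.32); to P-3 = (-100, -130, -3.35).
Determinant of the coordinate differences = (-165)·(-130) − (-100)·(-110) = 10450.
∂h/∂x = [(-4.32)·(-130) − (-3.35)·(-110)] / 10450 = +0.01848
∂h/∂y = [(-165)·(-3.35) − (-100)·(-4.32)] / 10450 = +0.01156
Flow direction (−∇h) has components (-0.01848 E, -0.01156 N).
Azimuth = atan2(E, N) = atan2(-0.01848, -0.01156) = 238.0° ≈ 238°.

238°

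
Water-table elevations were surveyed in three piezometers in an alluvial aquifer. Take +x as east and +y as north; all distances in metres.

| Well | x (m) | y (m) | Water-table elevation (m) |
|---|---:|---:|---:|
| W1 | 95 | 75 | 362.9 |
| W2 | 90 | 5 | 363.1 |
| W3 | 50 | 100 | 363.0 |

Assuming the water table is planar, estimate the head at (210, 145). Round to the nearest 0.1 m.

362.3 m

Differences from W1: to W2 (Δx, Δy, Δh) = (-5, -70, +0.2); to W3 = (-45, 25, +0.1).
Determinant of the coordinate differences = (-5)·25 − (-45)·(-70) = -3275.
∂h/∂x = [(+0.2)·25 − (+0.1)·(-70)] / -3275 = -0.003664
∂h/∂y = [(-5)·(+0.1) − (-45)·(+0.2)] / -3275 = -0.002595
h(210, 145) = 362.9 + (-0.003664)·(115) + (-0.002595)·(70) = 362.9 -0.421 -0.182 = 362.297 m.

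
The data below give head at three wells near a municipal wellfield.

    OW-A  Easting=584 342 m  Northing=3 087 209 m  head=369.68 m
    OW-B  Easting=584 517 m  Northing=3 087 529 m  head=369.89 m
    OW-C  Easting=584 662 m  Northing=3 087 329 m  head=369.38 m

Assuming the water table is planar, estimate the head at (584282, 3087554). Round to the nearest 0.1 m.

Taking OW-A as reference: OW-B−OW-A = (175, 320, +0.21); OW-C−OW-A = (320, 120, -0.30).
Solve a·Δx + b·Δy = Δh: det = 175·120 − 320·320 = -81400.
∂h/∂x = [(+0.21)·120 − (-0.30)·320] / -81400 = -0.001489
∂h/∂y = [175·(-0.30) − 320·(+0.21)] / -81400 = +0.001471
h(584282, 3087554) = 369.68 + (-0.001489)·(-60) + (+0.001471)·(345) = 369.68 +0.089 +0.507 = 370.277 m.

370.3 m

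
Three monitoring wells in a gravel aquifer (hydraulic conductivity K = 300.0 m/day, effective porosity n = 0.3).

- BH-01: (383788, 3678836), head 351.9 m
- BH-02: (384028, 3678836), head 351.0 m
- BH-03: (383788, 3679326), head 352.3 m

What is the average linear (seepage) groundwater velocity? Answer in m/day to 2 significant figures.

3.8 m/day

∂h/∂x = (351.0 − 351.9) / (384028 − 383788) = -0.003750
∂h/∂y = (352.3 − 351.9) / (3679326 − 3678836) = +0.0008163
|∇h| = √(-0.003750² + 0.0008163²) = 0.003838
Seepage velocity v = K·i/n = 300.0 × 0.003838 / 0.3 = 3.838 m/day.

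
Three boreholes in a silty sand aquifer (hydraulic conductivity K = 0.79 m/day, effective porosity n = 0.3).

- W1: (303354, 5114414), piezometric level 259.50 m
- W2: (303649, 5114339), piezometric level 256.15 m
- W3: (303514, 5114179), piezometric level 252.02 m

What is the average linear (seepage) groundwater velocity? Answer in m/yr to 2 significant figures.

28 m/yr

Three-point gradient (reference W1): Δ to W2 = (295, -75, -3.35), Δ to W3 = (160, -235, -7.48).
∂h/∂x = -0.003947, ∂h/∂y = +0.02914 (det = -57325).
|∇h| = √(-0.003947² + 0.02914²) = 0.02941
Seepage velocity v = K·i/n = 0.79 × 0.02941 / 0.3 = 0.07745 m/day = 28.29 m/yr.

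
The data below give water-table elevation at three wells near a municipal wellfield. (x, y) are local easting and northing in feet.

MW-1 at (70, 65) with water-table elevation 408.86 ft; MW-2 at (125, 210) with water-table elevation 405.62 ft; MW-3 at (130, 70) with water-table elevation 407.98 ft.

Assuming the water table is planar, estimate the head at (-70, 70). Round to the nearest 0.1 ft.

410.6 ft

Differences from MW-1: to MW-2 (Δx, Δy, Δh) = (55, 145, -3.24); to MW-3 = (60, 5, -0.88).
Solve a·Δx + b·Δy = Δh: det = 55·5 − 60·145 = -8425.
∂h/∂x = [(-3.24)·5 − (-0.88)·145] / -8425 = -0.01322
∂h/∂y = [55·(-0.88) − 60·(-3.24)] / -8425 = -0.01733
h(-70, 70) = 408.86 + (-0.01322)·(-140) + (-0.01733)·(5) = 408.86 +1.851 -0.087 = 410.625 ft.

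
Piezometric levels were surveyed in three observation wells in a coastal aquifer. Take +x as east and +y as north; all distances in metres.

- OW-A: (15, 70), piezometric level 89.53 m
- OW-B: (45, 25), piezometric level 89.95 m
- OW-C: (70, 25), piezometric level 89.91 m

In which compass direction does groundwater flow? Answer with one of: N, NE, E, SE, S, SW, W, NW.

Taking OW-A as reference: OW-B−OW-A = (30, -45, +0.42); OW-C−OW-A = (55, -45, +0.38).
Solve a·Δx + b·Δy = Δh: det = 30·(-45) − 55·(-45) = 1125.
∂h/∂x = [(+0.42)·(-45) − (+0.38)·(-45)] / 1125 = -0.001600
∂h/∂y = [30·(+0.38) − 55·(+0.42)] / 1125 = -0.01040
Flow = −∇h = (+0.001600 east, +0.01040 north), which points north.

N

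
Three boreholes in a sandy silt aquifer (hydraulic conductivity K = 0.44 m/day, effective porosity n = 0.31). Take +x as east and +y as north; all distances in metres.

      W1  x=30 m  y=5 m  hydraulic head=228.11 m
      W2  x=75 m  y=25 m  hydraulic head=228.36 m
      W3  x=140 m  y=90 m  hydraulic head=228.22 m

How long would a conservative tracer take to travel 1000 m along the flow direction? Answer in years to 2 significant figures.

110 years

Three-point gradient (reference W1): Δ to W2 = (45, 20, +0.25), Δ to W3 = (110, 85, +0.11).
∂h/∂x = +0.01172, ∂h/∂y = -0.01388 (det = 1625).
|∇h| = √(0.01172² + -0.01388²) = 0.01817
Seepage velocity v = K·i/n = 0.44 × 0.01817 / 0.31 = 0.02579 m/day.
t = 1000 / 0.02579 = 3.877e+04 days = 106 years.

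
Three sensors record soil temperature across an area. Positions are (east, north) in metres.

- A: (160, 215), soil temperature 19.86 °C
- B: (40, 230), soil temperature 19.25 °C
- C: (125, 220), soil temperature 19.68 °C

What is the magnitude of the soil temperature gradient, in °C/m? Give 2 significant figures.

0.0057 °C/m

Three-point gradient (reference A): Δ to B = (-120, 15, -0.61), Δ to C = (-35, 5, -0.18).
∂T/∂x = +0.004667, ∂T/∂y = -0.003333 (det = -75).
|∇f| = √(0.004667² + -0.003333²) = 0.005735 °C/m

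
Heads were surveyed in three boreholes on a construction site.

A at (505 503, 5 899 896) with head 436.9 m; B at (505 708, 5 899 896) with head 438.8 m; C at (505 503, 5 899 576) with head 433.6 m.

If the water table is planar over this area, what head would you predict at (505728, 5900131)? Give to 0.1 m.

∂h/∂x = (438.8 − 436.9) / (505708 − 505503) = +0.009268
∂h/∂y = (433.6 − 436.9) / (5899576 − 5899896) = +0.01031
h(505728, 5900131) = 436.9 + (+0.009268)·(225) + (+0.01031)·(235) = 436.9 +2.085 +2.423 = 441.409 m.

441.4 m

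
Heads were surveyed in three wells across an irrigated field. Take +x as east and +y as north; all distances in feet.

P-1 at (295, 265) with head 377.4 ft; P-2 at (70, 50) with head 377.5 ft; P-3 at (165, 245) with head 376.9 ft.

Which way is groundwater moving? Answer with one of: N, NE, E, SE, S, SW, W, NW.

NW

Three-point gradient (reference P-1): Δ to P-2 = (-225, -215, +0.1), Δ to P-3 = (-130, -20, -0.5).
∂h/∂x = +0.004670, ∂h/∂y = -0.005352 (det = -23450).
Flow = −∇h = (-0.004670 east, +0.005352 north), which points northwest.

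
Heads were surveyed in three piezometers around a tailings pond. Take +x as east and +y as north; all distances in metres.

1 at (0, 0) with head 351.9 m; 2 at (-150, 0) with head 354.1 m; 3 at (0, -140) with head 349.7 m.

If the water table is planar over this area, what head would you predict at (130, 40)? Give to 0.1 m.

350.6 m

∂h/∂x = (354.1 − 351.9) / (-150 − 0) = -0.01467
∂h/∂y = (349.7 − 351.9) / (-140 − 0) = +0.01571
h(130, 40) = 351.9 + (-0.01467)·(130) + (+0.01571)·(40) = 351.9 -1.907 +0.629 = 350.622 m.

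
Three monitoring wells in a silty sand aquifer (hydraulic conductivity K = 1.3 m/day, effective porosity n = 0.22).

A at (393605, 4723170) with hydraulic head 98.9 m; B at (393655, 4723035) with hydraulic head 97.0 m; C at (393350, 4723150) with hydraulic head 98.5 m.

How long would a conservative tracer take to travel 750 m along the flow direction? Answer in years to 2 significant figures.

Three-point gradient (reference A): Δ to B = (50, -135, -1.9), Δ to C = (-255, -20, -0.4).
∂h/∂x = +0.0004517, ∂h/∂y = +0.01424 (det = -35425).
|∇h| = √(0.0004517² + 0.01424²) = 0.01425
Seepage velocity v = K·i/n = 1.3 × 0.01425 / 0.22 = 0.0842 m/day.
t = 750 / 0.0842 = 8907 days = 24.4 years.

24 years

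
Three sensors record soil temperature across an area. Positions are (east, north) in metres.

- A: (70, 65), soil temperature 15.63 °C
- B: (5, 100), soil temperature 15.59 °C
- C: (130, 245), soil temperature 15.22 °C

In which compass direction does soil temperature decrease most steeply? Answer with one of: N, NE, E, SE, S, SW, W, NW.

N

With T = a·x + b·y + c and A as origin, the differences give:
  (-65)·a + 35·b = -0.04
  60·a + 180·b = -0.41
Eliminate b (×180 and ×35, subtract): -13800·a = 7.150 → a = ∂T/∂x = -0.0005181
Back-substitute: b = ∂T/∂y = -0.002105.
Steepest decrease is along −∇f = (+0.0005181 E, +0.002105 N) → north.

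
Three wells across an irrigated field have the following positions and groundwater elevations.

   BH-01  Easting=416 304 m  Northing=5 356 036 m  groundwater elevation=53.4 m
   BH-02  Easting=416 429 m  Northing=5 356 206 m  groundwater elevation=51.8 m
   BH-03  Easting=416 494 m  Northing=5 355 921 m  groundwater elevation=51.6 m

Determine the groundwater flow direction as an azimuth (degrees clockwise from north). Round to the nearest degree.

081°

Differences from BH-01: to BH-02 (Δx, Δy, Δh) = (125, 170, -1.6); to BH-03 = (190, -115, -1.8).
Determinant of the coordinate differences = 125·(-115) − 190·170 = -46675.
∂h/∂x = [(-1.6)·(-115) − (-1.8)·170] / -46675 = -0.01050
∂h/∂y = [125·(-1.8) − 190·(-1.6)] / -46675 = -0.001693
Flow direction (−∇h) has components (+0.01050 E, +0.001693 N).
Azimuth = atan2(E, N) = atan2(+0.01050, +0.001693) = 80.8° ≈ 081°.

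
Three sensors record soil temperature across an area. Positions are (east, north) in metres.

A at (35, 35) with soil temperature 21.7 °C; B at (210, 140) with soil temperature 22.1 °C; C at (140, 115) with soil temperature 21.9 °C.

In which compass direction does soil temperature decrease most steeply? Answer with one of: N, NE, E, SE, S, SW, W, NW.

NW

Taking A as reference: B−A = (175, 105, +0.4); C−A = (105, 80, +0.2).
Solve a·Δx + b·Δy = ΔT: det = 175·80 − 105·105 = 2975.
∂T/∂x = [(+0.4)·80 − (+0.2)·105] / 2975 = +0.003697
∂T/∂y = [175·(+0.2) − 105·(+0.4)] / 2975 = -0.002353
Steepest decrease is along −∇f = (-0.003697 E, +0.002353 N) → northwest.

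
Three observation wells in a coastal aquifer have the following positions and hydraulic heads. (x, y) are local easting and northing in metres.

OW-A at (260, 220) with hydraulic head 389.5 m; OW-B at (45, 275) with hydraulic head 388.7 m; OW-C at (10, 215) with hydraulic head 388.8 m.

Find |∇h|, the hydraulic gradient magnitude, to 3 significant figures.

0.00440

Three-point gradient (reference OW-A): Δ to OW-B = (-215, 55, -0.8), Δ to OW-C = (-250, -5, -0.7).
∂h/∂x = +0.002867, ∂h/∂y = -0.003339 (det = 14825).
|∇h| = √(0.002867² + -0.003339²) = 0.004401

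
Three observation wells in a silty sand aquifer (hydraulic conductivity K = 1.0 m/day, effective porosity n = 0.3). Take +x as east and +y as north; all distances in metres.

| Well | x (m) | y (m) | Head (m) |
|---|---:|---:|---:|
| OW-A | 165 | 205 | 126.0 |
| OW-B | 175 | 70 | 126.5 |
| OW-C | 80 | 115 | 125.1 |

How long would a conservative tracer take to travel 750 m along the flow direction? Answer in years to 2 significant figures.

Taking OW-A as reference: OW-B−OW-A = (10, -135, +0.5); OW-C−OW-A = (-85, -90, -0.9).
Solve a·Δx + b·Δy = Δh: det = 10·(-90) − (-85)·(-135) = -12375.
∂h/∂x = [(+0.5)·(-90) − (-0.9)·(-135)] / -12375 = +0.01345
∂h/∂y = [10·(-0.9) − (-85)·(+0.5)] / -12375 = -0.002707
|∇h| = √(0.01345² + -0.002707²) = 0.01372
Seepage velocity v = K·i/n = 1.0 × 0.01372 / 0.3 = 0.04573 m/day.
t = 750 / 0.04573 = 1.64e+04 days = 44.9 years.

45 years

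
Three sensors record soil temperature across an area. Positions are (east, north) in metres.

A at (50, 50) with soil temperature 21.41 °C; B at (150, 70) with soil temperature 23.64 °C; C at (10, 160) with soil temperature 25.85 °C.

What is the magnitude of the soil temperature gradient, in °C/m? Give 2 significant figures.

Differences from A: to B (Δx, Δy, Δh) = (100, 20, +2.23); to C = (-40, 110, +4.44).
Determinant of the coordinate differences = 100·110 − (-40)·20 = 11800.
∂T/∂x = [(+2.23)·110 − (+4.44)·20] / 11800 = +0.01326
∂T/∂y = [100·(+4.44) − (-40)·(+2.23)] / 11800 = +0.04519
|∇f| = √(0.01326² + 0.04519²) = 0.0471 °C/m

0.047 °C/m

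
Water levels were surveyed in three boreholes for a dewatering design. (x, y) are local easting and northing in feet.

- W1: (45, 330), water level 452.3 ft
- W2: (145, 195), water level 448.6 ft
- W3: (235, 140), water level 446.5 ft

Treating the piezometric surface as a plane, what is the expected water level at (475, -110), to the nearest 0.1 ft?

Three-point gradient (reference W1): Δ to W2 = (100, -135, -3.7), Δ to W3 = (190, -190, -5.8).
∂h/∂x = -0.01203, ∂h/∂y = +0.01850 (det = 6650).
h(475, -110) = 452.3 + (-0.01203)·(430) + (+0.01850)·(-440) = 452.3 -5.173 -8.138 = 438.989 ft.

439.0 ft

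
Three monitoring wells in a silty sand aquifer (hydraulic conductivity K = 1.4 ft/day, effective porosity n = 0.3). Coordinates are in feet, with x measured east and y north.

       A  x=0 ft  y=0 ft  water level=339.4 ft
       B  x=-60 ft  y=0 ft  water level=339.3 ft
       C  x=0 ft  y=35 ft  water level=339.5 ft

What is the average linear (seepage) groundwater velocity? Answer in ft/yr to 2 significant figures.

∂h/∂x = (339.3 − 339.4) / (-60 − 0) = +0.001667
∂h/∂y = (339.5 − 339.4) / (35 − 0) = +0.002857
|∇h| = √(0.001667² + 0.002857²) = 0.003308
Seepage velocity v = K·i/n = 1.4 × 0.003308 / 0.3 = 0.01544 ft/day = 5.639 ft/yr.

5.6 ft/yr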